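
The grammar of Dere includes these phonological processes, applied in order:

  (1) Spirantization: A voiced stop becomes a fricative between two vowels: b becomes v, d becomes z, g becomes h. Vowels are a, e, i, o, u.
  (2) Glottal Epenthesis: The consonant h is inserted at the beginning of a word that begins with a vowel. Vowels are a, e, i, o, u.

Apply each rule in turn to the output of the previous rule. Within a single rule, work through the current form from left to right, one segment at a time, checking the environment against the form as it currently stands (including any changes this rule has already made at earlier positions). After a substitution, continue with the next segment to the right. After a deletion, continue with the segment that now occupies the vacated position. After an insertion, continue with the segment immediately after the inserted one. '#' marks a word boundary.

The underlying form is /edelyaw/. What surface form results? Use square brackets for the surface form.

[hezelyaw]

(1) Spirantization: [edelyaw] → [ezelyaw]
(2) Glottal Epenthesis: [ezelyaw] → [hezelyaw]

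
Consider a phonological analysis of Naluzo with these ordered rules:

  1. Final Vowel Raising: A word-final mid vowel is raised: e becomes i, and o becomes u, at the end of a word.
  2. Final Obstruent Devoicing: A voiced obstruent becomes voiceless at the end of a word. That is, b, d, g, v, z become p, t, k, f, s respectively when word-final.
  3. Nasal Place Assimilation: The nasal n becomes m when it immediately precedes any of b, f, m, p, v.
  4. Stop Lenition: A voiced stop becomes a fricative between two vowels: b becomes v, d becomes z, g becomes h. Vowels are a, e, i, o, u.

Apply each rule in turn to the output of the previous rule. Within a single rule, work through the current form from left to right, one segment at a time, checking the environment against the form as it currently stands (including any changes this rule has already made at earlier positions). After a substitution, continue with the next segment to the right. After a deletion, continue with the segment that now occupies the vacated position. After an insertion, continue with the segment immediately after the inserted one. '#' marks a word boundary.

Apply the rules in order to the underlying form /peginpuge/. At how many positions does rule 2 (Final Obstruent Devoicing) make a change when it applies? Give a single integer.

0

1 Final Vowel Raising: [peginpuge] → [peginpugi]
2 Final Obstruent Devoicing: no change — [peginpugi]
3 Nasal Place Assimilation: [peginpugi] → [pegimpugi]
4 Stop Lenition: [pegimpugi] → [pehimpuhi]
Rule 2 changed 0 position(s).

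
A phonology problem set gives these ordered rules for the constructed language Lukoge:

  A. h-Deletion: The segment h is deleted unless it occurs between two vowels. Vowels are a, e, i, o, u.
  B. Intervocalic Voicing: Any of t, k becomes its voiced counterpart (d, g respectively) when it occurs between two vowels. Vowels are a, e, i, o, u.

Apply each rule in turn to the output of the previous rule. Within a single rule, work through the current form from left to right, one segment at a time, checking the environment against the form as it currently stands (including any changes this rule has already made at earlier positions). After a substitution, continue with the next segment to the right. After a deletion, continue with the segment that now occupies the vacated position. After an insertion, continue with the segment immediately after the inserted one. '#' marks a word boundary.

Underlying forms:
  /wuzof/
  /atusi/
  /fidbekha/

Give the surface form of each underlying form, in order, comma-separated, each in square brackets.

/wuzof/:
  A h-Deletion: no change — [wuzof]
  B Intervocalic Voicing: no change — [wuzof]
/atusi/:
  A h-Deletion: no change — [atusi]
  B Intervocalic Voicing: [atusi] → [adusi]
/fidbekha/:
  A h-Deletion: [fidbekha] → [fidbeka]
  B Intervocalic Voicing: [fidbeka] → [fidbega]

[wuzof], [adusi], [fidbega]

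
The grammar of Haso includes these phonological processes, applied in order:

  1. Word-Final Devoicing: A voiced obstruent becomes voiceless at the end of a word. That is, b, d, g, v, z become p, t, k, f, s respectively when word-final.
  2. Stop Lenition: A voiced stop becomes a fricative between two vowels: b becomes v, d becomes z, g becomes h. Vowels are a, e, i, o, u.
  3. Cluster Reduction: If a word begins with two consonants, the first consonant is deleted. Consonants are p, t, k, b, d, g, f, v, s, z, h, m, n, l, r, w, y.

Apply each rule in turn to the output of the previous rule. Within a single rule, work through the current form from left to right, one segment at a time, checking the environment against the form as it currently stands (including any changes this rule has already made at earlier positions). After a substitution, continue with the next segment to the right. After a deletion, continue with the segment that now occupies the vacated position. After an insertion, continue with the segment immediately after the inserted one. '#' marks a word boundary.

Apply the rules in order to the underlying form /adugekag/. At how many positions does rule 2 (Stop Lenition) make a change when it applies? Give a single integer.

2

1 Word-Final Devoicing: [adugekag] → [adugekak]
2 Stop Lenition: [adugekak] → [azuhekak]
3 Cluster Reduction: no change — [azuhekak]
Rule 2 changed 2 position(s).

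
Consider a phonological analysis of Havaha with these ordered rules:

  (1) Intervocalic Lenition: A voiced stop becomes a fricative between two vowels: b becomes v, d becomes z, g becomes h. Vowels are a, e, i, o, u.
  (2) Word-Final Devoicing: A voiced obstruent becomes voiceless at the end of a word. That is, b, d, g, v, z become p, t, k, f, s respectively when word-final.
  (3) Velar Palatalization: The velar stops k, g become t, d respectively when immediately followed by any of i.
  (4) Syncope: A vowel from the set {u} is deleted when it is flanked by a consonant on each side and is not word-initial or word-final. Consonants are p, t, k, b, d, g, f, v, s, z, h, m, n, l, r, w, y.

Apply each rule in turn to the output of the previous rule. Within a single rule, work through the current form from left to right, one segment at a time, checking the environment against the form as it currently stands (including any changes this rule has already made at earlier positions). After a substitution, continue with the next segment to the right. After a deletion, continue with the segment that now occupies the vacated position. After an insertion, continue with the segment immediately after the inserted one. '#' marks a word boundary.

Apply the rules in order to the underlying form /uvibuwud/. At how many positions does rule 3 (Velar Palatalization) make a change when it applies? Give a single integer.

(1) Intervocalic Lenition: [uvibuwud] → [uvivuwud]
(2) Word-Final Devoicing: [uvivuwud] → [uvivuwut]
(3) Velar Palatalization: no change — [uvivuwut]
(4) Syncope: [uvivuwut] → [uvivwt]
Rule 3 changed 0 position(s).

0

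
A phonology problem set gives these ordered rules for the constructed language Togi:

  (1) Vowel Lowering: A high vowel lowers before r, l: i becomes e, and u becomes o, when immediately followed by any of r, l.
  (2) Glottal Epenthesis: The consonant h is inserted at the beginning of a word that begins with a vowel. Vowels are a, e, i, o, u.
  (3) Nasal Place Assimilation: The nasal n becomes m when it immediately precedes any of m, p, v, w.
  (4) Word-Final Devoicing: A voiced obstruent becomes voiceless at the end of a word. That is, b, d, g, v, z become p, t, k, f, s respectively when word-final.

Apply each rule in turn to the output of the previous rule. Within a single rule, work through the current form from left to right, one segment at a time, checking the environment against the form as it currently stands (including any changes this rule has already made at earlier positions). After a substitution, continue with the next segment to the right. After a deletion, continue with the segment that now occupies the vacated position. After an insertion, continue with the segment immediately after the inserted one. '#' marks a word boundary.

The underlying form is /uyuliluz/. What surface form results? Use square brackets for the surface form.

(1) Vowel Lowering: [uyuliluz] → [uyoleluz]
(2) Glottal Epenthesis: [uyoleluz] → [huyoleluz]
(3) Nasal Place Assimilation: no change — [huyoleluz]
(4) Word-Final Devoicing: [huyoleluz] → [huyolelus]

[huyolelus]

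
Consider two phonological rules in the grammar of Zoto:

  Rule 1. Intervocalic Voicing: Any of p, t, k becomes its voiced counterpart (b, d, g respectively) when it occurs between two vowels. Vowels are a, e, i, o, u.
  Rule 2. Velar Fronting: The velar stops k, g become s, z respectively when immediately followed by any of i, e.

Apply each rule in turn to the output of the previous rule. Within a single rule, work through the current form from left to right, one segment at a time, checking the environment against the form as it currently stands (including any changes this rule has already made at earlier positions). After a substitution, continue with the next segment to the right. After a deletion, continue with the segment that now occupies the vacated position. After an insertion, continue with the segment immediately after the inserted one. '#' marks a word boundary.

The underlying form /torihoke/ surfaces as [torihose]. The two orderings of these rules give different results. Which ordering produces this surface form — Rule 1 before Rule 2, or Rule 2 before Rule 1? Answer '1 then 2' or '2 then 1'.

2 then 1

Order 1 then 2:
  1 Intervocalic Voicing: [torihoke] → [torihoge]
  2 Velar Fronting: [torihoge] → [torihoze]
  result: [torihoze]
Order 2 then 1:
  2 Velar Fronting: [torihoke] → [torihose]
  1 Intervocalic Voicing: no change — [torihose]
  result: [torihose]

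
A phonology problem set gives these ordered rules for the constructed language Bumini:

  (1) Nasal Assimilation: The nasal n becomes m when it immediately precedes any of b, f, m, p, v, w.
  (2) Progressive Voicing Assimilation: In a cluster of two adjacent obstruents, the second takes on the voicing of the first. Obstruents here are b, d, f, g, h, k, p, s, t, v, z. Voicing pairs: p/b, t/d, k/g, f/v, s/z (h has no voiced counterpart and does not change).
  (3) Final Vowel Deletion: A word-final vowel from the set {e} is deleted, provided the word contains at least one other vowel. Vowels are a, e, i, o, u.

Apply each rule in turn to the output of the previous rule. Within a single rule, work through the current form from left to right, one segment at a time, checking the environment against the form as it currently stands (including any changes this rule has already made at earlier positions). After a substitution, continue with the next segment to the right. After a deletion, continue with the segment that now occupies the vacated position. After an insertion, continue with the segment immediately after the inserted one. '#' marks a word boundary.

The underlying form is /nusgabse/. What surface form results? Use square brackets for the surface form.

[nuskabz]

(1) Nasal Assimilation: no change — [nusgabse]
(2) Progressive Voicing Assimilation: [nusgabse] → [nuskabze]
(3) Final Vowel Deletion: [nuskabze] → [nuskabz]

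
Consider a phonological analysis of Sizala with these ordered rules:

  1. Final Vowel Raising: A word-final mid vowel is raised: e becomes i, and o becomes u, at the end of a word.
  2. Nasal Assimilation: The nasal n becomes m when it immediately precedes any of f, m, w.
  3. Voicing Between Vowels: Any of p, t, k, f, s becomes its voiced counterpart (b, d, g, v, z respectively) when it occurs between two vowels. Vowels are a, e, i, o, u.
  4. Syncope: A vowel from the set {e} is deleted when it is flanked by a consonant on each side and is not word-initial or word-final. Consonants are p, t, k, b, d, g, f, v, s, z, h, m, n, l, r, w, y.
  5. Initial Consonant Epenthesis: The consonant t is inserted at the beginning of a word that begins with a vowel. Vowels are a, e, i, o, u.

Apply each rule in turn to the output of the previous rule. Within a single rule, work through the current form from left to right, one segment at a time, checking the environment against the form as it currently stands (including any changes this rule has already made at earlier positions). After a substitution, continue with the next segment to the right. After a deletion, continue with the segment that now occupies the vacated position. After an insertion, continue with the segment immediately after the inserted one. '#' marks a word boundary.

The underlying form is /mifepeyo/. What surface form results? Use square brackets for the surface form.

[mivbyu]

1 Final Vowel Raising: [mifepeyo] → [mifepeyu]
2 Nasal Assimilation: no change — [mifepeyu]
3 Voicing Between Vowels: [mifepeyu] → [mivebeyu]
4 Syncope: [mivebeyu] → [mivbyu]
5 Initial Consonant Epenthesis: no change — [mivbyu]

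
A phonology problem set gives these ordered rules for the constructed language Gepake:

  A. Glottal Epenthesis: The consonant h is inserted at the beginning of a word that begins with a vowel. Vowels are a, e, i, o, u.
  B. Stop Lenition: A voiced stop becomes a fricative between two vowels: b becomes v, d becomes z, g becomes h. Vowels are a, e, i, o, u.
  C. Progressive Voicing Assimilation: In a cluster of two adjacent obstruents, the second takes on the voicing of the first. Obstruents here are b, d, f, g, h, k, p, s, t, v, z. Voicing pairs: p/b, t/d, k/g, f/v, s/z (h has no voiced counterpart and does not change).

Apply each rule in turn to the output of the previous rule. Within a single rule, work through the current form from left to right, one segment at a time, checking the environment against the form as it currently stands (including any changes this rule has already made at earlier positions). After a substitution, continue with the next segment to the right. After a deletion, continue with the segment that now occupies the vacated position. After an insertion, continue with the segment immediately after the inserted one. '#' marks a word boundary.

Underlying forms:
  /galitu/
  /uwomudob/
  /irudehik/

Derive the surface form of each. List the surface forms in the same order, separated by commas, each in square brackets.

/galitu/:
  A Glottal Epenthesis: no change — [galitu]
  B Stop Lenition: no change — [galitu]
  C Progressive Voicing Assimilation: no change — [galitu]
/uwomudob/:
  A Glottal Epenthesis: [uwomudob] → [huwomudob]
  B Stop Lenition: [huwomudob] → [huwomuzob]
  C Progressive Voicing Assimilation: no change — [huwomuzob]
/irudehik/:
  A Glottal Epenthesis: [irudehik] → [hirudehik]
  B Stop Lenition: [hirudehik] → [hiruzehik]
  C Progressive Voicing Assimilation: no change — [hiruzehik]

[galitu], [huwomuzob], [hiruzehik]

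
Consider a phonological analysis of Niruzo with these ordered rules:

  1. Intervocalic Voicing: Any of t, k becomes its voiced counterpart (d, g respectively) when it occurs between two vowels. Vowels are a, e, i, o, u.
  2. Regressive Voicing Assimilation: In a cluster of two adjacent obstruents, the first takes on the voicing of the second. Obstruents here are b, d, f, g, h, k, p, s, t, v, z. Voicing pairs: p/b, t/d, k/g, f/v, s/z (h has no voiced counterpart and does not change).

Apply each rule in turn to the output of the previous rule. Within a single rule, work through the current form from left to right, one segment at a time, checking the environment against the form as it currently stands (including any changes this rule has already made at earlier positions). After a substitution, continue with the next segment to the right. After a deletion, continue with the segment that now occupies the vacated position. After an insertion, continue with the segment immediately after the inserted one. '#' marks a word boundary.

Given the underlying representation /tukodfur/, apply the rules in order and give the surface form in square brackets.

1 Intervocalic Voicing: [tukodfur] → [tugodfur]
2 Regressive Voicing Assimilation: [tugodfur] → [tugotfur]

[tugotfur]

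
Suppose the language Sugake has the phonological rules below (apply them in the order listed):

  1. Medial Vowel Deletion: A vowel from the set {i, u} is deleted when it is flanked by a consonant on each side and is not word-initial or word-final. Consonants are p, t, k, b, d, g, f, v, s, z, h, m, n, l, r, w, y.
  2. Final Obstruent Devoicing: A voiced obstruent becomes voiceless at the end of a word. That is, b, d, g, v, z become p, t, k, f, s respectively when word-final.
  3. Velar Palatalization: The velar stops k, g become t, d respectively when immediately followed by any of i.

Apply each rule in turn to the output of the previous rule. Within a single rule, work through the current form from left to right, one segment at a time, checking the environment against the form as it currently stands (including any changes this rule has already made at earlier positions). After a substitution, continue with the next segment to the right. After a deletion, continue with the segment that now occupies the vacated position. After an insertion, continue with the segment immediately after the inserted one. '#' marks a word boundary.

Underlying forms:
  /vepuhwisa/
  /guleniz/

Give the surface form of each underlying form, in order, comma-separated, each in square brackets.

/vepuhwisa/:
  1 Medial Vowel Deletion: [vepuhwisa] → [vephwsa]
  2 Final Obstruent Devoicing: no change — [vephwsa]
  3 Velar Palatalization: no change — [vephwsa]
/guleniz/:
  1 Medial Vowel Deletion: [guleniz] → [glenz]
  2 Final Obstruent Devoicing: [glenz] → [glens]
  3 Velar Palatalization: no change — [glens]

[vephwsa], [glens]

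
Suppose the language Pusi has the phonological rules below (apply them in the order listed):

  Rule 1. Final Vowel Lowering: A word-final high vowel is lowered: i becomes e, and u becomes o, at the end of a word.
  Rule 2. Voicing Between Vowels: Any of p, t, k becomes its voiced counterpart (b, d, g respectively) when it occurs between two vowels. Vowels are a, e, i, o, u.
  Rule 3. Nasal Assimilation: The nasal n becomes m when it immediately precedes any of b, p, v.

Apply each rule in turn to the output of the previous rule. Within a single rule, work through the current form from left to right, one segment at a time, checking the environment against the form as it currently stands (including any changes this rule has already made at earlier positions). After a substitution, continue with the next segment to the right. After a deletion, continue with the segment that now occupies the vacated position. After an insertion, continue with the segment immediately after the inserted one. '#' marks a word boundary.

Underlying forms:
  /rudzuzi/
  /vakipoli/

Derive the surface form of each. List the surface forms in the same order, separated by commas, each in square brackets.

/rudzuzi/:
  Rule 1 Final Vowel Lowering: [rudzuzi] → [rudzuze]
  Rule 2 Voicing Between Vowels: no change — [rudzuze]
  Rule 3 Nasal Assimilation: no change — [rudzuze]
/vakipoli/:
  Rule 1 Final Vowel Lowering: [vakipoli] → [vakipole]
  Rule 2 Voicing Between Vowels: [vakipole] → [vagibole]
  Rule 3 Nasal Assimilation: no change — [vagibole]

[rudzuze], [vagibole]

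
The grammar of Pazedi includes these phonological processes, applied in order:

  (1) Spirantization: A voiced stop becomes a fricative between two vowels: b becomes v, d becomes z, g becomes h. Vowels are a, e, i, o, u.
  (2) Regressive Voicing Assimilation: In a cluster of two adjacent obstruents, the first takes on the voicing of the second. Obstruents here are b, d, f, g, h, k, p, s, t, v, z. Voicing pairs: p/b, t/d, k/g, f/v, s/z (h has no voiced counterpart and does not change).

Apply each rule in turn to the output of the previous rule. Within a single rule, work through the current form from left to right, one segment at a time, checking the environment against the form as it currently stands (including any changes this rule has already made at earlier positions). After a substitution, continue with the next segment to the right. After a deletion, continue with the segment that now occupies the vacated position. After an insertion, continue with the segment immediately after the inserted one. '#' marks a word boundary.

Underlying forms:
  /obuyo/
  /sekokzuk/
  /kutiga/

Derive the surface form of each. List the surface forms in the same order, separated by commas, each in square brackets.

[ovuyo], [sekogzuk], [kutiha]

/obuyo/:
  (1) Spirantization: [obuyo] → [ovuyo]
  (2) Regressive Voicing Assimilation: no change — [ovuyo]
/sekokzuk/:
  (1) Spirantization: no change — [sekokzuk]
  (2) Regressive Voicing Assimilation: [sekokzuk] → [sekogzuk]
/kutiga/:
  (1) Spirantization: [kutiga] → [kutiha]
  (2) Regressive Voicing Assimilation: no change — [kutiha]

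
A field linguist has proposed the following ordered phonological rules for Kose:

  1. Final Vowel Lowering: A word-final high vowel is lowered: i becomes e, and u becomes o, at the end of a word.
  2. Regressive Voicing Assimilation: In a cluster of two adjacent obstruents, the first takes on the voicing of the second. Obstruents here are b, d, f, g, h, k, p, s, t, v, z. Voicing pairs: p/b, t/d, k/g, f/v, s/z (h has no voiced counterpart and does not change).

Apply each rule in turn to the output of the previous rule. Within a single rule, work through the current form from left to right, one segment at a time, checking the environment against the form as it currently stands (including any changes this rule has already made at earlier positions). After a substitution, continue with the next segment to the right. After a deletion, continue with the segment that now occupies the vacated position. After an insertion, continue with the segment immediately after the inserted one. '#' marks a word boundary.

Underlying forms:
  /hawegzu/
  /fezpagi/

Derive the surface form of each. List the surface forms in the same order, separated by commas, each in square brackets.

/hawegzu/:
  1 Final Vowel Lowering: [hawegzu] → [hawegzo]
  2 Regressive Voicing Assimilation: no change — [hawegzo]
/fezpagi/:
  1 Final Vowel Lowering: [fezpagi] → [fezpage]
  2 Regressive Voicing Assimilation: [fezpage] → [fespage]

[hawegzo], [fespage]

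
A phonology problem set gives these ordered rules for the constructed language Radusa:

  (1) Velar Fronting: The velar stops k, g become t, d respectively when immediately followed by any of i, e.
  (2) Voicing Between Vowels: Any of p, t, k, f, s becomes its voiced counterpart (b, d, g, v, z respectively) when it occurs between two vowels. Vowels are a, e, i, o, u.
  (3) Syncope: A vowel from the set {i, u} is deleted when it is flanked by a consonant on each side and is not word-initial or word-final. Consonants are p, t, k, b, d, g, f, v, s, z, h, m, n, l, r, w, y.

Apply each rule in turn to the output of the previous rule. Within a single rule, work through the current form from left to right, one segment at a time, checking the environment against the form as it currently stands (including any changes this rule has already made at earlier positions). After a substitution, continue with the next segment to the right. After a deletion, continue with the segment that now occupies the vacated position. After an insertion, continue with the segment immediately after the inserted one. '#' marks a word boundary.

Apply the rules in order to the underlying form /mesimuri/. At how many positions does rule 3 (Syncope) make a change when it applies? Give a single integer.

(1) Velar Fronting: no change — [mesimuri]
(2) Voicing Between Vowels: [mesimuri] → [mezimuri]
(3) Syncope: [mezimuri] → [mezmri]
Rule 3 changed 2 position(s).

2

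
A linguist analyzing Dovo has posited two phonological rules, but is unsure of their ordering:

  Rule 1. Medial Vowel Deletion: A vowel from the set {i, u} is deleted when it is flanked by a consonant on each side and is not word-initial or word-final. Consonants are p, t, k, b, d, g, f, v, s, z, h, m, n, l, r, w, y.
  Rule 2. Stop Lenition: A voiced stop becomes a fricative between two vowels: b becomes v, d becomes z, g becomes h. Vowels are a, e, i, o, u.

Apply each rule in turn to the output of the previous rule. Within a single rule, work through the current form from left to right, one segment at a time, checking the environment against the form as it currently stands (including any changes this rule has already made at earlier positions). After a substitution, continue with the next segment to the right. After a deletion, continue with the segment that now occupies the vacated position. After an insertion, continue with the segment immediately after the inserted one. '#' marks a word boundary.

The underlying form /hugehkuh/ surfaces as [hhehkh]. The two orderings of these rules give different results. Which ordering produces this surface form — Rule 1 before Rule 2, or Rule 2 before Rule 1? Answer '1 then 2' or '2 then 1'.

2 then 1

Order 1 then 2:
  1 Medial Vowel Deletion: [hugehkuh] → [hgehkh]
  2 Stop Lenition: no change — [hgehkh]
  result: [hgehkh]
Order 2 then 1:
  2 Stop Lenition: [hugehkuh] → [huhehkuh]
  1 Medial Vowel Deletion: [huhehkuh] → [hhehkh]
  result: [hhehkh]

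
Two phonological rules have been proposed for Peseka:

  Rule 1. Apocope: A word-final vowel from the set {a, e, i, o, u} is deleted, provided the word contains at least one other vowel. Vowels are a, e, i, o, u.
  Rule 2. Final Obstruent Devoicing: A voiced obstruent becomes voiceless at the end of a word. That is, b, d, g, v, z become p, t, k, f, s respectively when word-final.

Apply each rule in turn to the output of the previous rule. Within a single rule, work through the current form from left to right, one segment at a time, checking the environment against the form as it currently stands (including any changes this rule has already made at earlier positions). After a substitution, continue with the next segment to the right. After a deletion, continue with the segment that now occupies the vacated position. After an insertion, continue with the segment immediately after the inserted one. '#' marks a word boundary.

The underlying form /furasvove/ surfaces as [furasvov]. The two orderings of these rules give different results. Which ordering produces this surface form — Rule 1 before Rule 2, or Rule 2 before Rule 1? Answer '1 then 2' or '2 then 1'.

Order 1 then 2:
  1 Apocope: [furasvove] → [furasvov]
  2 Final Obstruent Devoicing: [furasvov] → [furasvof]
  result: [furasvof]
Order 2 then 1:
  2 Final Obstruent Devoicing: no change — [furasvove]
  1 Apocope: [furasvove] → [furasvov]
  result: [furasvov]

2 then 1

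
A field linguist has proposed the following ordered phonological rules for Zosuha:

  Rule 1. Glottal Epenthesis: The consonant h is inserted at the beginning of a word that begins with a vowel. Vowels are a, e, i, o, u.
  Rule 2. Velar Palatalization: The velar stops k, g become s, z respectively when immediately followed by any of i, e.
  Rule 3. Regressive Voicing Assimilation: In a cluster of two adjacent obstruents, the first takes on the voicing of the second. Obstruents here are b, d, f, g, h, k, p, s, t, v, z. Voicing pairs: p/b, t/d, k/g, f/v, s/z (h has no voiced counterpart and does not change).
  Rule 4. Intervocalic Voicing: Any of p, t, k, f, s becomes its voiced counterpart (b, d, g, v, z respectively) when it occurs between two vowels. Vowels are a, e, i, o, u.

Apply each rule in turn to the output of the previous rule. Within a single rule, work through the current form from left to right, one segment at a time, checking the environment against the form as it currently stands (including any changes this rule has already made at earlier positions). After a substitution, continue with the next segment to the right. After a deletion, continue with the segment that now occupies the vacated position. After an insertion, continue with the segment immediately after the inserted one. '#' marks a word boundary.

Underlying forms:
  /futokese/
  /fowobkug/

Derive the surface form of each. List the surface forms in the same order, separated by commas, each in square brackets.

[fudozeze], [fowopkug]

/futokese/:
  Rule 1 Glottal Epenthesis: no change — [futokese]
  Rule 2 Velar Palatalization: [futokese] → [futosese]
  Rule 3 Regressive Voicing Assimilation: no change — [futosese]
  Rule 4 Intervocalic Voicing: [futosese] → [fudozeze]
/fowobkug/:
  Rule 1 Glottal Epenthesis: no change — [fowobkug]
  Rule 2 Velar Palatalization: no change — [fowobkug]
  Rule 3 Regressive Voicing Assimilation: [fowobkug] → [fowopkug]
  Rule 4 Intervocalic Voicing: no change — [fowopkug]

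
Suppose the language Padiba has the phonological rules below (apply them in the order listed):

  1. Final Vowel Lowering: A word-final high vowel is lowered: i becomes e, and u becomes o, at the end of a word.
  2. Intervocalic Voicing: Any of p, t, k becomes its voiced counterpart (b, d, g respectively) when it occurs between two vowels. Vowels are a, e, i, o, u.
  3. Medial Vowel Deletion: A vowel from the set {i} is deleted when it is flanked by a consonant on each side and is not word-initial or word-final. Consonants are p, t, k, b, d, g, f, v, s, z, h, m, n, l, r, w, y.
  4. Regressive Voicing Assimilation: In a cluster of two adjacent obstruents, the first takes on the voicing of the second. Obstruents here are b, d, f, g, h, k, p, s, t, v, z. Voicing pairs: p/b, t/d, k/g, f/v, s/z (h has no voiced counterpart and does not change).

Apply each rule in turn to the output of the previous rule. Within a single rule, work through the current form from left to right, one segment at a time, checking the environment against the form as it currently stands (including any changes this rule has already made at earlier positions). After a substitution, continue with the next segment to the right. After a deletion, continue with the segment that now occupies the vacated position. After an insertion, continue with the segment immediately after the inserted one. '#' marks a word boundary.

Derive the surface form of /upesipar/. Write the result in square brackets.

[ubezbar]

1 Final Vowel Lowering: no change — [upesipar]
2 Intervocalic Voicing: [upesipar] → [ubesibar]
3 Medial Vowel Deletion: [ubesibar] → [ubesbar]
4 Regressive Voicing Assimilation: [ubesbar] → [ubezbar]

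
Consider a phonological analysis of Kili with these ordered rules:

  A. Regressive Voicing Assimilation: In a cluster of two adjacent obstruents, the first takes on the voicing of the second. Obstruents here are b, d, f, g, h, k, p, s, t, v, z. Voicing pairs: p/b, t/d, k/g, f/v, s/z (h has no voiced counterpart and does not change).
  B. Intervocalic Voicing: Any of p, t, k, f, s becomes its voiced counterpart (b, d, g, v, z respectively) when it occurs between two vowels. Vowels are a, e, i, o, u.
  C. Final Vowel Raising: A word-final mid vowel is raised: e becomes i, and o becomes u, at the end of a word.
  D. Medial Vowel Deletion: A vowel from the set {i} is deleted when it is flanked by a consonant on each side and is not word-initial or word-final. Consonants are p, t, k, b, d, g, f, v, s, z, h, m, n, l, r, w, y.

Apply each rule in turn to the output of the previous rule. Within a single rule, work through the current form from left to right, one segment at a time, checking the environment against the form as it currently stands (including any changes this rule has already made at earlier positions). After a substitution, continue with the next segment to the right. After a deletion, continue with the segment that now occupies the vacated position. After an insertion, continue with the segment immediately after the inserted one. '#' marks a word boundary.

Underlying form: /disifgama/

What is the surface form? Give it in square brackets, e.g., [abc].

A Regressive Voicing Assimilation: [disifgama] → [disivgama]
B Intervocalic Voicing: [disivgama] → [dizivgama]
C Final Vowel Raising: no change — [dizivgama]
D Medial Vowel Deletion: [dizivgama] → [dzvgama]

[dzvgama]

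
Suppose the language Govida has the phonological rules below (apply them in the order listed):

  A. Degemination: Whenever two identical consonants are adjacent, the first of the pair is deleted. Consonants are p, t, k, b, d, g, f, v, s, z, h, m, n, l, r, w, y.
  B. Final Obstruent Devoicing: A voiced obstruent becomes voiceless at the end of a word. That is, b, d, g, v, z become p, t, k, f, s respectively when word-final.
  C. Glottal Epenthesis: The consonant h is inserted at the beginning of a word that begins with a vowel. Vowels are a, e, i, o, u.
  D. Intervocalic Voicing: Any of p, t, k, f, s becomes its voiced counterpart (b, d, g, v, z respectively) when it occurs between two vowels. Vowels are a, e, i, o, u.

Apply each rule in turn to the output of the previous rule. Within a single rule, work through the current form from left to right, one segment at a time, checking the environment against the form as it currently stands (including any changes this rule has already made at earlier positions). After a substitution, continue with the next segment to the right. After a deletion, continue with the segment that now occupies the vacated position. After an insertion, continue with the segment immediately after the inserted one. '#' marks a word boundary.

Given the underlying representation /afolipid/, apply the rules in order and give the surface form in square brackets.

A Degemination: no change — [afolipid]
B Final Obstruent Devoicing: [afolipid] → [afolipit]
C Glottal Epenthesis: [afolipit] → [hafolipit]
D Intervocalic Voicing: [hafolipit] → [havolibit]

[havolibit]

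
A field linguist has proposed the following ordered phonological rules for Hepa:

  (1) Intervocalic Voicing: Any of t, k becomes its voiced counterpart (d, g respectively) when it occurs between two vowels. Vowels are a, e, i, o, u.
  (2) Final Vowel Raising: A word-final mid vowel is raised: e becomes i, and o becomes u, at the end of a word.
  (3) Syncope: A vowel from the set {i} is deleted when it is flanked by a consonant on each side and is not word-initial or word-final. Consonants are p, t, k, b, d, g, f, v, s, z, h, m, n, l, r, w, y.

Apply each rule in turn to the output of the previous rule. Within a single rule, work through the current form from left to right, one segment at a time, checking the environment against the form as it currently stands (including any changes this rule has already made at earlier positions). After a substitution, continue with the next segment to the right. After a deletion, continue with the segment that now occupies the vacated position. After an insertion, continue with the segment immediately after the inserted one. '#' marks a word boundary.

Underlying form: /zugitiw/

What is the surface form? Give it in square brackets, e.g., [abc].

[zugdw]

(1) Intervocalic Voicing: [zugitiw] → [zugidiw]
(2) Final Vowel Raising: no change — [zugidiw]
(3) Syncope: [zugidiw] → [zugdw]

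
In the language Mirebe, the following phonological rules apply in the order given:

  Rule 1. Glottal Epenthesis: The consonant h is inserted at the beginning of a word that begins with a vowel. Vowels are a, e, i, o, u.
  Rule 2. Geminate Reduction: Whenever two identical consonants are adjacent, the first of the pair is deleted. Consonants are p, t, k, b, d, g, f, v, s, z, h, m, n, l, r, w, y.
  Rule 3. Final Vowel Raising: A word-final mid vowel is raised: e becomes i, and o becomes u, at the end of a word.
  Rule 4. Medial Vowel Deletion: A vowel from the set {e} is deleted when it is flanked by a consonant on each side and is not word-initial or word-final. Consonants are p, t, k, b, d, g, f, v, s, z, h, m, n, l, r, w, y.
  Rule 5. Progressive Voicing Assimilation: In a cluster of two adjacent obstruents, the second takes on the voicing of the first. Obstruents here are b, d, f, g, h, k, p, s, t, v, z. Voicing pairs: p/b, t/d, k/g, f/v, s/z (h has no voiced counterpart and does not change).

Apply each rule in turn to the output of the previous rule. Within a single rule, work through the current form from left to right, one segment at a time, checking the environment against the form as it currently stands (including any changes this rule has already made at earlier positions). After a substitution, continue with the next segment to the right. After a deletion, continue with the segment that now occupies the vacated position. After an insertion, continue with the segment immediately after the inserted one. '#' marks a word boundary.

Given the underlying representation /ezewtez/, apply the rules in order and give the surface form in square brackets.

Rule 1 Glottal Epenthesis: [ezewtez] → [hezewtez]
Rule 2 Geminate Reduction: no change — [hezewtez]
Rule 3 Final Vowel Raising: no change — [hezewtez]
Rule 4 Medial Vowel Deletion: [hezewtez] → [hzwtz]
Rule 5 Progressive Voicing Assimilation: [hzwtz] → [hswts]

[hswts]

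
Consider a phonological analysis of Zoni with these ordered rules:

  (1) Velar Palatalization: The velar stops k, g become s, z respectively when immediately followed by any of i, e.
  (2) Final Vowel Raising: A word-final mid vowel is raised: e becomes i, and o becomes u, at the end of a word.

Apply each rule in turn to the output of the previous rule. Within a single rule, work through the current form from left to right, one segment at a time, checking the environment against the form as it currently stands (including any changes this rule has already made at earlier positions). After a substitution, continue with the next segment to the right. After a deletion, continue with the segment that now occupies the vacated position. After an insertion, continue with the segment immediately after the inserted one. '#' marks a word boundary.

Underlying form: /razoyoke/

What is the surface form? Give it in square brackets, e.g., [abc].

[razoyosi]

(1) Velar Palatalization: [razoyoke] → [razoyose]
(2) Final Vowel Raising: [razoyose] → [razoyosi]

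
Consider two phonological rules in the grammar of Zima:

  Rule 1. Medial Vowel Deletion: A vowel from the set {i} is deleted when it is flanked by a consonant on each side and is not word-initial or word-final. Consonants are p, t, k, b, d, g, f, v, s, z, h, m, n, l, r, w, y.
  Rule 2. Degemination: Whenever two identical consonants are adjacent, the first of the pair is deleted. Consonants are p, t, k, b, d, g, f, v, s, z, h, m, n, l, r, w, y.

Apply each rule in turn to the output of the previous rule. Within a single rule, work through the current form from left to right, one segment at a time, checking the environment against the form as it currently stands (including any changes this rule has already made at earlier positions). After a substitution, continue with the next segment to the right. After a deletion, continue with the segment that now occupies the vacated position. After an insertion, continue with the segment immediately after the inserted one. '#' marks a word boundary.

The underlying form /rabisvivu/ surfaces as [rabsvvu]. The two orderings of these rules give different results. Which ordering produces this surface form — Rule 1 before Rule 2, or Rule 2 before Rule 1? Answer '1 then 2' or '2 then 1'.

Order 1 then 2:
  1 Medial Vowel Deletion: [rabisvivu] → [rabsvvu]
  2 Degemination: [rabsvvu] → [rabsvu]
  result: [rabsvu]
Order 2 then 1:
  2 Degemination: no change — [rabisvivu]
  1 Medial Vowel Deletion: [rabisvivu] → [rabsvvu]
  result: [rabsvvu]

2 then 1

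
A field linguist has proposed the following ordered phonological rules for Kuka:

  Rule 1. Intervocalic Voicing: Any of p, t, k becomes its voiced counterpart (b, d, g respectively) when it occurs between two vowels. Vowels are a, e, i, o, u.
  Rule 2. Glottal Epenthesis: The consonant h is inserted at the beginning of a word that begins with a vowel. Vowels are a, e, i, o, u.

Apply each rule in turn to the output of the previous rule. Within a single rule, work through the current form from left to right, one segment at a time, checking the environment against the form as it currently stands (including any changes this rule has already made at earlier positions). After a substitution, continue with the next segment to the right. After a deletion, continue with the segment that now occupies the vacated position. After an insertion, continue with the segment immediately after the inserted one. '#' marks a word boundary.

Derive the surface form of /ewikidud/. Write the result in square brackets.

Rule 1 Intervocalic Voicing: [ewikidud] → [ewigidud]
Rule 2 Glottal Epenthesis: [ewigidud] → [hewigidud]

[hewigidud]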